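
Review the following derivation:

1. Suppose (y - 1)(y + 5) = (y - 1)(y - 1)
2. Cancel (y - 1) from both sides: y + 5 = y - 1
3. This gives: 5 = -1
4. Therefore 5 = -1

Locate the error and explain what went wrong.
Step 2: Cancel (y - 1) from both sides: y + 5 = y - 1

Step 2 cancels (y - 1) from both sides. This is only valid if (y - 1) ≠ 0, i.e., y ≠ 1. When y = 1, both sides equal zero regardless of the other factors. The correct approach requires considering y = 1 as a separate case.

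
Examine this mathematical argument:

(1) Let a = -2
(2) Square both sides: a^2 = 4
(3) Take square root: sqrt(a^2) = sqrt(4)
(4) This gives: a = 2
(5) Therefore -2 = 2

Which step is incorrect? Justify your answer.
Step 4: This gives: a = 2

Step 4 incorrectly states that sqrt(a^2) = a. The correct identity is sqrt(a^2) = |a|. Since a = -2 < 0, we have sqrt(a^2) = |-2| = 2, not a = -2.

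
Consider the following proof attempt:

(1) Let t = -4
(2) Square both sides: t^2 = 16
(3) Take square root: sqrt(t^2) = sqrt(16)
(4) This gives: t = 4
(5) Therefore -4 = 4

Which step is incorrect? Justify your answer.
Step 4: This gives: t = 4

Step 4 incorrectly states that sqrt(t^2) = t. The correct identity is sqrt(t^2) = |t|. Since t = -4 < 0, we have sqrt(t^2) = |-4| = 4, not t = -4.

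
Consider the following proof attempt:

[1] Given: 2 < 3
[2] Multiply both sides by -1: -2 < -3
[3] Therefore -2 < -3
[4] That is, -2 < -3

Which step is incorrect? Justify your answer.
Step 2: Multiply both sides by -1: -2 < -3

Step 2 multiplies both sides by -1 but fails to reverse the inequality sign. When multiplying (or dividing) an inequality by a negative number, the direction must be reversed. Since 2 < 3, we should get -2 > -3, i.e., -2 > -3.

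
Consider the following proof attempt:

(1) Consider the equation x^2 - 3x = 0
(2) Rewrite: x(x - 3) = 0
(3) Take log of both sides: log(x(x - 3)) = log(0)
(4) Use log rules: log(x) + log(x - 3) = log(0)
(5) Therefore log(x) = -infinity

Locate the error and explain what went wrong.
Step 3: Take log of both sides: log(x(x - 3)) = log(0)

Step 3 takes the logarithm of both sides, resulting in log(0) on the right side. The logarithm is only defined for positive numbers; log(0) is undefined (approaches negative infinity). This operation is invalid.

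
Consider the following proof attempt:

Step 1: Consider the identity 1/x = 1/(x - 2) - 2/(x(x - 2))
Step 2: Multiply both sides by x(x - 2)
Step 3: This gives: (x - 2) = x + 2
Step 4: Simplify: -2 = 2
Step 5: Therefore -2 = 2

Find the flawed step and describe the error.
Step 3: This gives: (x - 2) = x + 2

Step 3 makes a sign error when clearing denominators. Multiplying -2/(x(x - 2)) by x(x - 2) gives -2, not +2. The correct result is (x - 2) = x - 2, which is trivially true, not (x - 2) = x + 2. (Step 1 is a valid identity: 1/(x - 2) - 2/(x(x - 2)) = (x - 2)/(x(x - 2)) = 1/x.)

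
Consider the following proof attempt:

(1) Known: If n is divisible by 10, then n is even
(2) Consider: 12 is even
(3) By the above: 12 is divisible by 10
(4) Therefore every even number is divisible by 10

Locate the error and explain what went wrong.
Step 3: By the above: 12 is divisible by 10

Step 3 commits the fallacy of affirming the consequent. The known fact 'divisible by 10 → even' does NOT imply 'even → divisible by 10'. That would be the converse, which is false. For example, 12 is even but 12 ÷ 10 = 1.20, which is not an integer.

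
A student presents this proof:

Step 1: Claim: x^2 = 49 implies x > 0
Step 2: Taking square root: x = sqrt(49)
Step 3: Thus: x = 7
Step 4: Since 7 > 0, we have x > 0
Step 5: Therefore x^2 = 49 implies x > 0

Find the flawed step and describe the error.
Step 2: Taking square root: x = sqrt(49)

Step 2 takes the square root and assumes the positive root only. The equation x^2 = 49 actually has two solutions: x = 7 and x = -7. The proof silently assumes x > 0 without justification, then uses this assumption to conclude x > 0, which is circular. The counterexample x = -7 shows the claim is false.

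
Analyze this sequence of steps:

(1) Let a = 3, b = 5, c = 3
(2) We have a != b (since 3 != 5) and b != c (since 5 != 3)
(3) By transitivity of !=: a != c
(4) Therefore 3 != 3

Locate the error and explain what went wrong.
Step 3: By transitivity of !=: a != c

Step 3 incorrectly applies transitivity to the '!=' relation. Transitivity states: if a R b and b R c, then a R c. However, '!=' is not transitive. Counterexample: 3 != 5 and 5 != 3, but 3 = 3 (both equal 3). Transitivity holds for relations like <, <=, =, but not for !=.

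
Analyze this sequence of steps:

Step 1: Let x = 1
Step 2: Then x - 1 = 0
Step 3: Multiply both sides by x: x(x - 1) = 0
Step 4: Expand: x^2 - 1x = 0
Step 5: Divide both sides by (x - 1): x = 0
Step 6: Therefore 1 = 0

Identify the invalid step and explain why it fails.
Step 5: Divide both sides by (x - 1): x = 0

Step 5 divides both sides by (x - 1). However, since x = 1, we have (x - 1) = 0. Division by zero is undefined, making this step invalid.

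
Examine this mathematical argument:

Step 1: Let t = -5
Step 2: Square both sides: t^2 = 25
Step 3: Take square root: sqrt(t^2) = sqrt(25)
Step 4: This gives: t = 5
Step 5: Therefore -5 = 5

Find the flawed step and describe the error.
Step 4: This gives: t = 5

Step 4 incorrectly states that sqrt(t^2) = t. The correct identity is sqrt(t^2) = |t|. Since t = -5 < 0, we have sqrt(t^2) = |-5| = 5, not t = -5.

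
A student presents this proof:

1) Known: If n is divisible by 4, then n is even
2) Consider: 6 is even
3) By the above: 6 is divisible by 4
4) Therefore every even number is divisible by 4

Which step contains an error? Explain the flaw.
Step 3: By the above: 6 is divisible by 4

Step 3 commits the fallacy of affirming the consequent. The known fact 'divisible by 4 → even' does NOT imply 'even → divisible by 4'. That would be the converse, which is false. For example, 6 is even but 6 ÷ 4 = 1.50, which is not an integer.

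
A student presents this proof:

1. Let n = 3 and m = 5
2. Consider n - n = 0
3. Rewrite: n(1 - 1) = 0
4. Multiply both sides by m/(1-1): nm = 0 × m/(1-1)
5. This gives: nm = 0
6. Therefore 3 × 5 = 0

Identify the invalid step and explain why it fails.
Step 4: Multiply both sides by m/(1-1): nm = 0 × m/(1-1)

Step 4 multiplies both sides by m/(1-1). However, 1-1 = 0, so this is multiplication by m/0, which is undefined. We cannot multiply by an undefined expression.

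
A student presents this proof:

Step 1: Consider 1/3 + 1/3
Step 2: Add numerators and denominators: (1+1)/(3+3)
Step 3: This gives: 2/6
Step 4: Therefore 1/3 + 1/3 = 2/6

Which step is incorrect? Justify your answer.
Step 2: Add numerators and denominators: (1+1)/(3+3)

Step 2 incorrectly adds fractions by separately adding numerators and denominators. This is wrong. The correct method requires a common denominator: 1/3 + 1/3 = (1×3 + 1×3)/(3×3) = 6/9 = 2/3. The method used gives 2/6, which is different.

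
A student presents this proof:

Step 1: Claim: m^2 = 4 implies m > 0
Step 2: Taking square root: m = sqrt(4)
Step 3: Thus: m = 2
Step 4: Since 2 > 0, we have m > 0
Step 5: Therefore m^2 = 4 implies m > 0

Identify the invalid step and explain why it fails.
Step 2: Taking square root: m = sqrt(4)

Step 2 takes the square root and assumes the positive root only. The equation m^2 = 4 actually has two solutions: m = 2 and m = -2. The proof silently assumes m > 0 without justification, then uses this assumption to conclude m > 0, which is circular. The counterexample m = -2 shows the claim is false.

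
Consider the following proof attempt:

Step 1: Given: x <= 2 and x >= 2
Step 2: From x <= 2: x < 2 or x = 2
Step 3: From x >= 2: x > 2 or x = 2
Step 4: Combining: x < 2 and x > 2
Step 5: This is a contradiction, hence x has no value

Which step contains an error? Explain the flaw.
Step 4: Combining: x < 2 and x > 2

Step 4 incorrectly combines the conditions. From x <= 2 and x >= 2, the intersection is x = 2. The error treats the 'or' cases as 'and' requirements. The correct conclusion is that x = 2 is the unique solution, not that no solution exists.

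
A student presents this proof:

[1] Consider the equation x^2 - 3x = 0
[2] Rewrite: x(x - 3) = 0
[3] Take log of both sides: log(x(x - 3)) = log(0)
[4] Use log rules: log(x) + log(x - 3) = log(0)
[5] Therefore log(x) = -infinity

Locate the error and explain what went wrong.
Step 3: Take log of both sides: log(x(x - 3)) = log(0)

Step 3 takes the logarithm of both sides, resulting in log(0) on the right side. The logarithm is only defined for positive numbers; log(0) is undefined (approaches negative infinity). This operation is invalid.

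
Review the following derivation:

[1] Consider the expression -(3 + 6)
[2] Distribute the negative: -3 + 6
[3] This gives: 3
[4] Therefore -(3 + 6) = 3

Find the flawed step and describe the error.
Step 2: Distribute the negative: -3 + 6

Step 2 incorrectly distributes the negative sign. The correct distribution is -(3 + 6) = -3 - 6 = -9. The negative must be applied to both terms, not just the first. The error treats -(3 + 6) as -3 + 6, which equals 3 instead of -9.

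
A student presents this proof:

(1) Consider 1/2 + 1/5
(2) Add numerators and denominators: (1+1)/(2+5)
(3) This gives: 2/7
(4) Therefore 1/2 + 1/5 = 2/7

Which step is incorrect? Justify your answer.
Step 2: Add numerators and denominators: (1+1)/(2+5)

Step 2 incorrectly adds fractions by separately adding numerators and denominators. This is wrong. The correct method requires a common denominator: 1/2 + 1/5 = (1×5 + 1×2)/(2×5) = 7/10 = 7/10. The method used gives 2/7, which is different.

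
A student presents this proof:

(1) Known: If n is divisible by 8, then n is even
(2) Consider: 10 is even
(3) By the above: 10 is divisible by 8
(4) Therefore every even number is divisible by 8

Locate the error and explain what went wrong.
Step 3: By the above: 10 is divisible by 8

Step 3 commits the fallacy of affirming the consequent. The known fact 'divisible by 8 → even' does NOT imply 'even → divisible by 8'. That would be the converse, which is false. For example, 10 is even but 10 ÷ 8 = 1.25, which is not an integer.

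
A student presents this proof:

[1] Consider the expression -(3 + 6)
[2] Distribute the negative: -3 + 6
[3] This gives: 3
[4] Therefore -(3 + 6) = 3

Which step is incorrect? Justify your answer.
Step 2: Distribute the negative: -3 + 6

Step 2 incorrectly distributes the negative sign. The correct distribution is -(3 + 6) = -3 - 6 = -9. The negative must be applied to both terms, not just the first. The error treats -(3 + 6) as -3 + 6, which equals 3 instead of -9.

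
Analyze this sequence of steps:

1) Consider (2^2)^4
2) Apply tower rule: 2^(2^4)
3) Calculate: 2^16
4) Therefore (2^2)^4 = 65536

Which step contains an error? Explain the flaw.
Step 2: Apply tower rule: 2^(2^4)

Step 2 incorrectly states that (a^b)^c = a^(b^c). The correct rule is (a^b)^c = a^(b×c). The actual value is (2^2)^4 = 2^8 = 256, not 2^16 = 65536.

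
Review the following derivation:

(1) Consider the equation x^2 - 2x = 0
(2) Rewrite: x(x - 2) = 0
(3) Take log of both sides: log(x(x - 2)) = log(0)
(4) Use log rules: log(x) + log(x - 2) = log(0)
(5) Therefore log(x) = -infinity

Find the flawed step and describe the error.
Step 3: Take log of both sides: log(x(x - 2)) = log(0)

Step 3 takes the logarithm of both sides, resulting in log(0) on the right side. The logarithm is only defined for positive numbers; log(0) is undefined (approaches negative infinity). This operation is invalid.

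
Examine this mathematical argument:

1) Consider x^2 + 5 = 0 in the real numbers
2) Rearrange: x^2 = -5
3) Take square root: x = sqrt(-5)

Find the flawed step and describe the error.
Step 3: Take square root: x = sqrt(-5)

Step 3 takes the square root of -5, which is negative. In the real number system, the square root of a negative number is undefined. The equation x^2 + 5 = 0 has no real solutions. Square roots of negative numbers only exist in the complex numbers.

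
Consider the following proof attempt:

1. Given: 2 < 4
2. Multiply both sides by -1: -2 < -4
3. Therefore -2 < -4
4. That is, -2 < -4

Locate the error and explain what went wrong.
Step 2: Multiply both sides by -1: -2 < -4

Step 2 multiplies both sides by -1 but fails to reverse the inequality sign. When multiplying (or dividing) an inequality by a negative number, the direction must be reversed. Since 2 < 4, we should get -2 > -4, i.e., -2 > -4.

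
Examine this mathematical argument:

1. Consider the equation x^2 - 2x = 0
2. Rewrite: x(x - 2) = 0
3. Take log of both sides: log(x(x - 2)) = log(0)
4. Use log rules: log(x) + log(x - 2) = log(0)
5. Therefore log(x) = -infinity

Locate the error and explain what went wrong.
Step 3: Take log of both sides: log(x(x - 2)) = log(0)

Step 3 takes the logarithm of both sides, resulting in log(0) on the right side. The logarithm is only defined for positive numbers; log(0) is undefined (approaches negative infinity). This operation is invalid.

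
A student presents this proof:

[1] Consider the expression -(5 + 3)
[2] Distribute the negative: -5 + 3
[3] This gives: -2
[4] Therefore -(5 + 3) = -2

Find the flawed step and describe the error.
Step 2: Distribute the negative: -5 + 3

Step 2 incorrectly distributes the negative sign. The correct distribution is -(5 + 3) = -5 - 3 = -8. The negative must be applied to both terms, not just the first. The error treats -(5 + 3) as -5 + 3, which equals -2 instead of -8.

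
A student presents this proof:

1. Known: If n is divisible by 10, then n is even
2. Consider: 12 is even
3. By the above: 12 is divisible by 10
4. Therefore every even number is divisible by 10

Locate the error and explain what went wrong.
Step 3: By the above: 12 is divisible by 10

Step 3 commits the fallacy of affirming the consequent. The known fact 'divisible by 10 → even' does NOT imply 'even → divisible by 10'. That would be the converse, which is false. For example, 12 is even but 12 ÷ 10 = 1.20, which is not an integer.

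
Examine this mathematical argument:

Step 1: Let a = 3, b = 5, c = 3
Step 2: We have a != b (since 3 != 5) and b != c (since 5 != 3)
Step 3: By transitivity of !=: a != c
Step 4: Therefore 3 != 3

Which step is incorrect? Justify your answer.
Step 3: By transitivity of !=: a != c

Step 3 incorrectly applies transitivity to the '!=' relation. Transitivity states: if a R b and b R c, then a R c. However, '!=' is not transitive. Counterexample: 3 != 5 and 5 != 3, but 3 = 3 (both equal 3). Transitivity holds for relations like <, <=, =, but not for !=.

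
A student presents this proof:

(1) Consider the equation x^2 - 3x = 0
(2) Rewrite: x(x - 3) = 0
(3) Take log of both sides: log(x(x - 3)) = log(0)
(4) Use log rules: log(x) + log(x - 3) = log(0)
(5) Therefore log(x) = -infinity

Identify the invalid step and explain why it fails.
Step 3: Take log of both sides: log(x(x - 3)) = log(0)

Step 3 takes the logarithm of both sides, resulting in log(0) on the right side. The logarithm is only defined for positive numbers; log(0) is undefined (approaches negative infinity). This operation is invalid.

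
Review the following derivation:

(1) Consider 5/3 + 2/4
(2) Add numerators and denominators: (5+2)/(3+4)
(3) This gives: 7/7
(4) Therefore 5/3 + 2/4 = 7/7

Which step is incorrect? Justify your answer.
Step 2: Add numerators and denominators: (5+2)/(3+4)

Step 2 incorrectly adds fractions by separately adding numerators and denominators. This is wrong. The correct method requires a common denominator: 5/3 + 2/4 = (5×4 + 2×3)/(3×4) = 26/12 = 13/6. The method used gives 7/7, which is different.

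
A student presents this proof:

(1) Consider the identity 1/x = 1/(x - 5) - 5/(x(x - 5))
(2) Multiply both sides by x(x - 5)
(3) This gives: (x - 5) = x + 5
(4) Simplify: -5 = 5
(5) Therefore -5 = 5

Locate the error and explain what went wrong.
Step 3: This gives: (x - 5) = x + 5

Step 3 makes a sign error when clearing denominators. Multiplying -5/(x(x - 5)) by x(x - 5) gives -5, not +5. The correct result is (x - 5) = x - 5, which is trivially true, not (x - 5) = x + 5. (Step 1 is a valid identity: 1/(x - 5) - 5/(x(x - 5)) = (x - 5)/(x(x - 5)) = 1/x.)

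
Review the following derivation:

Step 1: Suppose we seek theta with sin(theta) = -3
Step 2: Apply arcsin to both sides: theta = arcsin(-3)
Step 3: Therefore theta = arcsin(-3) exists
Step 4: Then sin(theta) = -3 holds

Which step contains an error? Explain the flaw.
Step 2: Apply arcsin to both sides: theta = arcsin(-3)

Step 2 applies arcsin to -3. However, arcsin(x) is only defined for x in [-1, 1] because sin(theta) can only produce values in that range. Since |-3| > 1, arcsin(-3) is undefined. There is no angle whose sine equals -3.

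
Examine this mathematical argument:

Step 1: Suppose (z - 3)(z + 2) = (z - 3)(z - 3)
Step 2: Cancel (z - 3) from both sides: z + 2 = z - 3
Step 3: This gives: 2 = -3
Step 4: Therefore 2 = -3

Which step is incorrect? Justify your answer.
Step 2: Cancel (z - 3) from both sides: z + 2 = z - 3

Step 2 cancels (z - 3) from both sides. This is only valid if (z - 3) ≠ 0, i.e., z ≠ 3. When z = 3, both sides equal zero regardless of the other factors. The correct approach requires considering z = 3 as a separate case.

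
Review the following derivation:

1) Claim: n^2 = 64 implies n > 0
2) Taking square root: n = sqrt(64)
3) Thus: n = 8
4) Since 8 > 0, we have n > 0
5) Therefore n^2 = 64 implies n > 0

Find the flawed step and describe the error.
Step 2: Taking square root: n = sqrt(64)

Step 2 takes the square root and assumes the positive root only. The equation n^2 = 64 actually has two solutions: n = 8 and n = -8. The proof silently assumes n > 0 without justification, then uses this assumption to conclude n > 0, which is circular. The counterexample n = -8 shows the claim is false.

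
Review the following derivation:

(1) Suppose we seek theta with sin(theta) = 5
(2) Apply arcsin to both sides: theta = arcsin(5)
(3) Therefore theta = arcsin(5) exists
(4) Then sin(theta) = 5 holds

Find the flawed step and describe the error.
Step 2: Apply arcsin to both sides: theta = arcsin(5)

Step 2 applies arcsin to 5. However, arcsin(x) is only defined for x in [-1, 1] because sin(theta) can only produce values in that range. Since |5| > 1, arcsin(5) is undefined. There is no angle whose sine equals 5.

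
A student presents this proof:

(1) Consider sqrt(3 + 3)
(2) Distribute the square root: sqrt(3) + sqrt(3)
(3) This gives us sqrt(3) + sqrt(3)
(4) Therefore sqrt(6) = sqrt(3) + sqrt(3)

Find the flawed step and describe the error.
Step 2: Distribute the square root: sqrt(3) + sqrt(3)

Step 2 incorrectly 'distributes' the square root over addition. The square root function does not distribute: sqrt(a + b) ≠ sqrt(a) + sqrt(b). In fact, sqrt(3 + 3) = sqrt(6) ≈ 2.4495, while sqrt(3) + sqrt(3) ≈ 3.4641.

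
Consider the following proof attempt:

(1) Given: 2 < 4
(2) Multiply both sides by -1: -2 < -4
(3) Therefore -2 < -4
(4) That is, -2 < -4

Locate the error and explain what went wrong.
Step 2: Multiply both sides by -1: -2 < -4

Step 2 multiplies both sides by -1 but fails to reverse the inequality sign. When multiplying (or dividing) an inequality by a negative number, the direction must be reversed. Since 2 < 4, we should get -2 > -4, i.e., -2 > -4.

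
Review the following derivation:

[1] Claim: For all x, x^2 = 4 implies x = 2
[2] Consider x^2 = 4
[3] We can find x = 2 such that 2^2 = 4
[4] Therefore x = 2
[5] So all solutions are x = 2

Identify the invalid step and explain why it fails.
Step 4: Therefore x = 2

Step 4 incorrectly concludes that x = 2 is the only solution. The proof shows that x = 2 is A solution (existence), but does not show it is the ONLY solution (uniqueness). In fact, x = -2 is also a solution since (-2)^2 = 4. Finding one solution doesn't prove there are no others.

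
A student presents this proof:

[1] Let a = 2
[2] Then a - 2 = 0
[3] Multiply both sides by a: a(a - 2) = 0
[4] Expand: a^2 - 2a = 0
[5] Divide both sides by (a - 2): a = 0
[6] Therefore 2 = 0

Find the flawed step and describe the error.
Step 5: Divide both sides by (a - 2): a = 0

Step 5 divides both sides by (a - 2). However, since a = 2, we have (a - 2) = 0. Division by zero is undefined, making this step invalid.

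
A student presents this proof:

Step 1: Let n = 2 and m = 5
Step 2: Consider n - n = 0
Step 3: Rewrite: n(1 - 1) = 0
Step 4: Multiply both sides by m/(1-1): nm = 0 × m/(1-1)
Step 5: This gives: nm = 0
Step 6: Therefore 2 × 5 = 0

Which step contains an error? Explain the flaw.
Step 4: Multiply both sides by m/(1-1): nm = 0 × m/(1-1)

Step 4 multiplies both sides by m/(1-1). However, 1-1 = 0, so this is multiplication by m/0, which is undefined. We cannot multiply by an undefined expression.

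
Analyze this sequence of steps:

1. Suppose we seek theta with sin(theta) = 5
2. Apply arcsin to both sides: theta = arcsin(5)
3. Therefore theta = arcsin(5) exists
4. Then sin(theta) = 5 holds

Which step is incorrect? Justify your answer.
Step 2: Apply arcsin to both sides: theta = arcsin(5)

Step 2 applies arcsin to 5. However, arcsin(x) is only defined for x in [-1, 1] because sin(theta) can only produce values in that range. Since |5| > 1, arcsin(5) is undefined. There is no angle whose sine equals 5.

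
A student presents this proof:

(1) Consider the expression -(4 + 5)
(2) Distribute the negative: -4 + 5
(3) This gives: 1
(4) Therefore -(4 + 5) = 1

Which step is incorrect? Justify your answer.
Step 2: Distribute the negative: -4 + 5

Step 2 incorrectly distributes the negative sign. The correct distribution is -(4 + 5) = -4 - 5 = -9. The negative must be applied to both terms, not just the first. The error treats -(4 + 5) as -4 + 5, which equals 1 instead of -9.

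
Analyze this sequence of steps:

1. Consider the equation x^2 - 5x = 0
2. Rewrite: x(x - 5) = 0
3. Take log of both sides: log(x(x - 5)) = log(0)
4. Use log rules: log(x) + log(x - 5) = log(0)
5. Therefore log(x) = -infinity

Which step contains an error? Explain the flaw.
Step 3: Take log of both sides: log(x(x - 5)) = log(0)

Step 3 takes the logarithm of both sides, resulting in log(0) on the right side. The logarithm is only defined for positive numbers; log(0) is undefined (approaches negative infinity). This operation is invalid.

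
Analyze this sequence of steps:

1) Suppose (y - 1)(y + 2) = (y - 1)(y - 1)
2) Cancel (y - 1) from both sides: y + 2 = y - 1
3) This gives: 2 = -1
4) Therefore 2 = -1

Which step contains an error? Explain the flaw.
Step 2: Cancel (y - 1) from both sides: y + 2 = y - 1

Step 2 cancels (y - 1) from both sides. This is only valid if (y - 1) ≠ 0, i.e., y ≠ 1. When y = 1, both sides equal zero regardless of the other factors. The correct approach requires considering y = 1 as a separate case.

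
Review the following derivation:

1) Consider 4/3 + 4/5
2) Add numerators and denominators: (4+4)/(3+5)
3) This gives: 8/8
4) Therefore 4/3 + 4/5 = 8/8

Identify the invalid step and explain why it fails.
Step 2: Add numerators and denominators: (4+4)/(3+5)

Step 2 incorrectly adds fractions by separately adding numerators and denominators. This is wrong. The correct method requires a common denominator: 4/3 + 4/5 = (4×5 + 4×3)/(3×5) = 32/15 = 32/15. The method used gives 8/8, which is different.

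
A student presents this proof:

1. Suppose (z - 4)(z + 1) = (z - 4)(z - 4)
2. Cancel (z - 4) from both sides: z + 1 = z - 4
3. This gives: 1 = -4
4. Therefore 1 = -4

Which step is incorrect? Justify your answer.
Step 2: Cancel (z - 4) from both sides: z + 1 = z - 4

Step 2 cancels (z - 4) from both sides. This is only valid if (z - 4) ≠ 0, i.e., z ≠ 4. When z = 4, both sides equal zero regardless of the other factors. The correct approach requires considering z = 4 as a separate case.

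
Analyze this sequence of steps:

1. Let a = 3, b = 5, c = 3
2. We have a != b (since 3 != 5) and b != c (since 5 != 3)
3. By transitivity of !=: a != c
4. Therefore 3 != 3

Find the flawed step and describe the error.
Step 3: By transitivity of !=: a != c

Step 3 incorrectly applies transitivity to the '!=' relation. Transitivity states: if a R b and b R c, then a R c. However, '!=' is not transitive. Counterexample: 3 != 5 and 5 != 3, but 3 = 3 (both equal 3). Transitivity holds for relations like <, <=, =, but not for !=.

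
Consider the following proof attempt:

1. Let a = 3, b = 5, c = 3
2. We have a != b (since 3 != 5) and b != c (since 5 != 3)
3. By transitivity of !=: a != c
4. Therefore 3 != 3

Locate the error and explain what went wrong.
Step 3: By transitivity of !=: a != c

Step 3 incorrectly applies transitivity to the '!=' relation. Transitivity states: if a R b and b R c, then a R c. However, '!=' is not transitive. Counterexample: 3 != 5 and 5 != 3, but 3 = 3 (both equal 3). Transitivity holds for relations like <, <=, =, but not for !=.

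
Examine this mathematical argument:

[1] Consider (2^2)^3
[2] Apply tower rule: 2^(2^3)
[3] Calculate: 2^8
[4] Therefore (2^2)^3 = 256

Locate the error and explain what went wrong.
Step 2: Apply tower rule: 2^(2^3)

Step 2 incorrectly states that (a^b)^c = a^(b^c). The correct rule is (a^b)^c = a^(b×c). The actual value is (2^2)^3 = 2^6 = 64, not 2^8 = 256.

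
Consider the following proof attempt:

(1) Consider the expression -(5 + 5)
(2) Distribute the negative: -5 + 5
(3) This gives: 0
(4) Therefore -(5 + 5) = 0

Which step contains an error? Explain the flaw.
Step 2: Distribute the negative: -5 + 5

Step 2 incorrectly distributes the negative sign. The correct distribution is -(5 + 5) = -5 - 5 = -10. The negative must be applied to both terms, not just the first. The error treats -(5 + 5) as -5 + 5, which equals 0 instead of -10.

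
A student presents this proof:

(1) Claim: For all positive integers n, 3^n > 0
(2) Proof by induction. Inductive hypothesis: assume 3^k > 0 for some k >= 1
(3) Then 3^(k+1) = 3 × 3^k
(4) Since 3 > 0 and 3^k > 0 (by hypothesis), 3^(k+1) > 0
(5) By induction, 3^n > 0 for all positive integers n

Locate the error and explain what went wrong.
Step 5: By induction, 3^n > 0 for all positive integers n

Step 5 concludes the proof by induction, but no base case was ever established. A valid induction proof requires: (1) a base case proving 3^1 > 0, and (2) an inductive step showing IF 3^k > 0 THEN 3^(k+1) > 0. Steps 2-4 correctly establish the inductive step, but without the base case the conclusion in step 5 does not follow.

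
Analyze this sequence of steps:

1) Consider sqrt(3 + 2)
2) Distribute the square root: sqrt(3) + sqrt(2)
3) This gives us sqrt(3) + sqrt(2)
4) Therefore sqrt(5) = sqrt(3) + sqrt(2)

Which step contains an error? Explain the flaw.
Step 2: Distribute the square root: sqrt(3) + sqrt(2)

Step 2 incorrectly 'distributes' the square root over addition. The square root function does not distribute: sqrt(a + b) ≠ sqrt(a) + sqrt(b). In fact, sqrt(3 + 2) = sqrt(5) ≈ 2.2361, while sqrt(3) + sqrt(2) ≈ 3.1463.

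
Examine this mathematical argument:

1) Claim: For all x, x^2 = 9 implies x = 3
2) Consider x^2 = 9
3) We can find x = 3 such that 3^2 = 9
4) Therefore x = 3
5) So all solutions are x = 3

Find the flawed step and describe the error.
Step 4: Therefore x = 3

Step 4 incorrectly concludes that x = 3 is the only solution. The proof shows that x = 3 is A solution (existence), but does not show it is the ONLY solution (uniqueness). In fact, x = -3 is also a solution since (-3)^2 = 9. Finding one solution doesn't prove there are no others.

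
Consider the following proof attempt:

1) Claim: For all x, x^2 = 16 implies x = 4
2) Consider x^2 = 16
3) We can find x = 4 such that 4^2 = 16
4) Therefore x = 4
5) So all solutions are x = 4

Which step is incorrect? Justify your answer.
Step 4: Therefore x = 4

Step 4 incorrectly concludes that x = 4 is the only solution. The proof shows that x = 4 is A solution (existence), but does not show it is the ONLY solution (uniqueness). In fact, x = -4 is also a solution since (-4)^2 = 16. Finding one solution doesn't prove there are no others.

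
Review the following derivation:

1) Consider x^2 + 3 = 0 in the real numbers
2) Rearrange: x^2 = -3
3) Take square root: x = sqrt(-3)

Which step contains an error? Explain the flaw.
Step 3: Take square root: x = sqrt(-3)

Step 3 takes the square root of -3, which is negative. In the real number system, the square root of a negative number is undefined. The equation x^2 + 3 = 0 has no real solutions. Square roots of negative numbers only exist in the complex numbers.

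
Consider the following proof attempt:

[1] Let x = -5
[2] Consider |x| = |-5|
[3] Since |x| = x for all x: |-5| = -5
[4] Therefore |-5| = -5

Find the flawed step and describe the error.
Step 3: Since |x| = x for all x: |-5| = -5

Step 3 incorrectly states that |x| = x for all x. The correct definition is |x| = x when x >= 0, and |x| = -x when x < 0. Since -5 < 0, we have |-5| = -(-5) = 5, not -5.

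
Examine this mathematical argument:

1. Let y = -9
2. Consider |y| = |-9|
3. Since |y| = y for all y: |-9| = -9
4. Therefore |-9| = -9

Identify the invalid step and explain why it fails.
Step 3: Since |y| = y for all y: |-9| = -9

Step 3 incorrectly states that |y| = y for all y. The correct definition is |y| = y when y >= 0, and |y| = -y when y < 0. Since -9 < 0, we have |-9| = -(-9) = 9, not -9.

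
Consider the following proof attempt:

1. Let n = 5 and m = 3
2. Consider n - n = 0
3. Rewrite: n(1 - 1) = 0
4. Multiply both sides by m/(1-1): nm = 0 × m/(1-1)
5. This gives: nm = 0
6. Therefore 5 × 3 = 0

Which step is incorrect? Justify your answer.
Step 4: Multiply both sides by m/(1-1): nm = 0 × m/(1-1)

Step 4 multiplies both sides by m/(1-1). However, 1-1 = 0, so this is multiplication by m/0, which is undefined. We cannot multiply by an undefined expression.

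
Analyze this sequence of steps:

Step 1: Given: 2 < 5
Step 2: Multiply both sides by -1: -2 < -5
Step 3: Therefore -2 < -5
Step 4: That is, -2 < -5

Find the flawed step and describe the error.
Step 2: Multiply both sides by -1: -2 < -5

Step 2 multiplies both sides by -1 but fails to reverse the inequality sign. When multiplying (or dividing) an inequality by a negative number, the direction must be reversed. Since 2 < 5, we should get -2 > -5, i.e., -2 > -5.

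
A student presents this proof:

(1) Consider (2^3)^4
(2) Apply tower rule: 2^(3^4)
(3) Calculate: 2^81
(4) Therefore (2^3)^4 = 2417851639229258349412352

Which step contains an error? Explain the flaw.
Step 2: Apply tower rule: 2^(3^4)

Step 2 incorrectly states that (a^b)^c = a^(b^c). The correct rule is (a^b)^c = a^(b×c). The actual value is (2^3)^4 = 2^12 = 4096, not 2^81 = 2417851639229258349412352.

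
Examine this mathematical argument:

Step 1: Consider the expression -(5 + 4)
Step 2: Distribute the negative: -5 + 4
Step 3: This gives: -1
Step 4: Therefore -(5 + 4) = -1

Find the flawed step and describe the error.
Step 2: Distribute the negative: -5 + 4

Step 2 incorrectly distributes the negative sign. The correct distribution is -(5 + 4) = -5 - 4 = -9. The negative must be applied to both terms, not just the first. The error treats -(5 + 4) as -5 + 4, which equals -1 instead of -9.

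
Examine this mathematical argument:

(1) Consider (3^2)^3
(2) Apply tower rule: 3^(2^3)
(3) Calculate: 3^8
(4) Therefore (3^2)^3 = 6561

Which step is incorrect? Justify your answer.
Step 2: Apply tower rule: 3^(2^3)

Step 2 incorrectly states that (a^b)^c = a^(b^c). The correct rule is (a^b)^c = a^(b×c). The actual value is (3^2)^3 = 3^6 = 729, not 3^8 = 6561.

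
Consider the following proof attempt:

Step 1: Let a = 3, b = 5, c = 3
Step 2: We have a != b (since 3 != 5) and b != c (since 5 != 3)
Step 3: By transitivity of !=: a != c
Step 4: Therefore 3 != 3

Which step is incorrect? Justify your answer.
Step 3: By transitivity of !=: a != c

Step 3 incorrectly applies transitivity to the '!=' relation. Transitivity states: if a R b and b R c, then a R c. However, '!=' is not transitive. Counterexample: 3 != 5 and 5 != 3, but 3 = 3 (both equal 3). Transitivity holds for relations like <, <=, =, but not for !=.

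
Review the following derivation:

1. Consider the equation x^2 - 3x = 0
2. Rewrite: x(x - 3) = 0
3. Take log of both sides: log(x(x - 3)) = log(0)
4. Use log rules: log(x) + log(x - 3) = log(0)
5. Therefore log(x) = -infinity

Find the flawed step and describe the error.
Step 3: Take log of both sides: log(x(x - 3)) = log(0)

Step 3 takes the logarithm of both sides, resulting in log(0) on the right side. The logarithm is only defined for positive numbers; log(0) is undefined (approaches negative infinity). This operation is invalid.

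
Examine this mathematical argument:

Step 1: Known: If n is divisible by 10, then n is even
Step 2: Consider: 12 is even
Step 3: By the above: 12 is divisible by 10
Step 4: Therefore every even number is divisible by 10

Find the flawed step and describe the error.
Step 3: By the above: 12 is divisible by 10

Step 3 commits the fallacy of affirming the consequent. The known fact 'divisible by 10 → even' does NOT imply 'even → divisible by 10'. That would be the converse, which is false. For example, 12 is even but 12 ÷ 10 = 1.20, which is not an integer.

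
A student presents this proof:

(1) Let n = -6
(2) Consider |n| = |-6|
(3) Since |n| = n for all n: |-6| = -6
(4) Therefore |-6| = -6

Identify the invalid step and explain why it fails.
Step 3: Since |n| = n for all n: |-6| = -6

Step 3 incorrectly states that |n| = n for all n. The correct definition is |n| = n when n >= 0, and |n| = -n when n < 0. Since -6 < 0, we have |-6| = -(-6) = 6, not -6.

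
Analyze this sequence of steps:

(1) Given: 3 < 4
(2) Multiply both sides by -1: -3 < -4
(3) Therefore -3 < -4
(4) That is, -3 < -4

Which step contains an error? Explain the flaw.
Step 2: Multiply both sides by -1: -3 < -4

Step 2 multiplies both sides by -1 but fails to reverse the inequality sign. When multiplying (or dividing) an inequality by a negative number, the direction must be reversed. Since 3 < 4, we should get -3 > -4, i.e., -3 > -4.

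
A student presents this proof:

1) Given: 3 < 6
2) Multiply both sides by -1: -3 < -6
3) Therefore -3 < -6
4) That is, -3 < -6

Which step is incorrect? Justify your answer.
Step 2: Multiply both sides by -1: -3 < -6

Step 2 multiplies both sides by -1 but fails to reverse the inequality sign. When multiplying (or dividing) an inequality by a negative number, the direction must be reversed. Since 3 < 6, we should get -3 > -6, i.e., -3 > -6.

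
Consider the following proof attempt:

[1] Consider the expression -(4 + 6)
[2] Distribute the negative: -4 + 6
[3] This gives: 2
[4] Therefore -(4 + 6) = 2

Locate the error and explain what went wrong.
Step 2: Distribute the negative: -4 + 6

Step 2 incorrectly distributes the negative sign. The correct distribution is -(4 + 6) = -4 - 6 = -10. The negative must be applied to both terms, not just the first. The error treats -(4 + 6) as -4 + 6, which equals 2 instead of -10.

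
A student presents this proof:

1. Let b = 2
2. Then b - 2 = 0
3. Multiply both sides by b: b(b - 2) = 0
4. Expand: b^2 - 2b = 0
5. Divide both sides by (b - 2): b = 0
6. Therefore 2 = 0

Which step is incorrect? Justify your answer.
Step 5: Divide both sides by (b - 2): b = 0

Step 5 divides both sides by (b - 2). However, since b = 2, we have (b - 2) = 0. Division by zero is undefined, making this step invalid.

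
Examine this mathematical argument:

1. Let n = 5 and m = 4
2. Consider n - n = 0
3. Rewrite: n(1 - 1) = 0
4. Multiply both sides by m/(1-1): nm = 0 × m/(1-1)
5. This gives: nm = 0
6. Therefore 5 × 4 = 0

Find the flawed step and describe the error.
Step 4: Multiply both sides by m/(1-1): nm = 0 × m/(1-1)

Step 4 multiplies both sides by m/(1-1). However, 1-1 = 0, so this is multiplication by m/0, which is undefined. We cannot multiply by an undefined expression.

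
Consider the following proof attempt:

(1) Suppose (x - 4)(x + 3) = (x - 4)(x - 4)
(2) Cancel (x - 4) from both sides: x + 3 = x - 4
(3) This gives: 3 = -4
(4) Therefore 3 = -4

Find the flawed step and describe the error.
Step 2: Cancel (x - 4) from both sides: x + 3 = x - 4

Step 2 cancels (x - 4) from both sides. This is only valid if (x - 4) ≠ 0, i.e., x ≠ 4. When x = 4, both sides equal zero regardless of the other factors. The correct approach requires considering x = 4 as a separate case.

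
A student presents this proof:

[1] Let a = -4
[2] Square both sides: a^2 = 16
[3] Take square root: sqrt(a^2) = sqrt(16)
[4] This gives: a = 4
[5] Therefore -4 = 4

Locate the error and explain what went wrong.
Step 4: This gives: a = 4

Step 4 incorrectly states that sqrt(a^2) = a. The correct identity is sqrt(a^2) = |a|. Since a = -4 < 0, we have sqrt(a^2) = |-4| = 4, not a = -4.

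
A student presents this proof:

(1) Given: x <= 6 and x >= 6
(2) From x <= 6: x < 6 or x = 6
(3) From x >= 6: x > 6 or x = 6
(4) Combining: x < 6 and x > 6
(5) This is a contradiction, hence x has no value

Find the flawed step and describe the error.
Step 4: Combining: x < 6 and x > 6

Step 4 incorrectly combines the conditions. From x <= 6 and x >= 6, the intersection is x = 6. The error treats the 'or' cases as 'and' requirements. The correct conclusion is that x = 6 is the unique solution, not that no solution exists.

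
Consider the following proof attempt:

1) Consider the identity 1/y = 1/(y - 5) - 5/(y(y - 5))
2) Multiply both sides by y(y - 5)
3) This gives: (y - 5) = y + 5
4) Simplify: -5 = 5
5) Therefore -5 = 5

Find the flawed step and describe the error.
Step 3: This gives: (y - 5) = y + 5

Step 3 makes a sign error when clearing denominators. Multiplying -5/(y(y - 5)) by y(y - 5) gives -5, not +5. The correct result is (y - 5) = y - 5, which is trivially true, not (y - 5) = y + 5. (Step 1 is a valid identity: 1/(y - 5) - 5/(y(y - 5)) = (y - 5)/(y(y - 5)) = 1/y.)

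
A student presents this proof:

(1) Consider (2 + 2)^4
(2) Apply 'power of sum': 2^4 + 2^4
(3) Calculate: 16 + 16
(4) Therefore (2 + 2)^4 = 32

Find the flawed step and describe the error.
Step 2: Apply 'power of sum': 2^4 + 2^4

Step 2 incorrectly applies a non-existent rule '(a+b)^n = a^n + b^n'. This is false in general. The correct expansion uses the binomial theorem. The actual value is (2 + 2)^4 = 4^4 = 256, not 32.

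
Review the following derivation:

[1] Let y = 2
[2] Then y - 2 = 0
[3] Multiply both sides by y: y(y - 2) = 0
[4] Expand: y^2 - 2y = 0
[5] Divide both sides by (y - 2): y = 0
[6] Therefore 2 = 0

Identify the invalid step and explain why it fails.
Step 5: Divide both sides by (y - 2): y = 0

Step 5 divides both sides by (y - 2). However, since y = 2, we have (y - 2) = 0. Division by zero is undefined, making this step invalid.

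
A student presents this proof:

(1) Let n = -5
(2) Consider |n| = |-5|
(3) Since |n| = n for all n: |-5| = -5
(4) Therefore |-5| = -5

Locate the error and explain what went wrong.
Step 3: Since |n| = n for all n: |-5| = -5

Step 3 incorrectly states that |n| = n for all n. The correct definition is |n| = n when n >= 0, and |n| = -n when n < 0. Since -5 < 0, we have |-5| = -(-5) = 5, not -5.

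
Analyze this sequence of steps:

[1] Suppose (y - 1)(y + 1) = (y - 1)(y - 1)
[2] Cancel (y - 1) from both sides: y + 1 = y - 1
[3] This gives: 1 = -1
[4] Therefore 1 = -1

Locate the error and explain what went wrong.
Step 2: Cancel (y - 1) from both sides: y + 1 = y - 1

Step 2 cancels (y - 1) from both sides. This is only valid if (y - 1) ≠ 0, i.e., y ≠ 1. When y = 1, both sides equal zero regardless of the other factors. The correct approach requires considering y = 1 as a separate case.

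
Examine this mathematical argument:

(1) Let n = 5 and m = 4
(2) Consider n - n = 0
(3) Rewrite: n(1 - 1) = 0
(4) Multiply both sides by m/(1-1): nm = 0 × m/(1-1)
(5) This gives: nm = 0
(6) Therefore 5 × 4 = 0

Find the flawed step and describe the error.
Step 4: Multiply both sides by m/(1-1): nm = 0 × m/(1-1)

Step 4 multiplies both sides by m/(1-1). However, 1-1 = 0, so this is multiplication by m/0, which is undefined. We cannot multiply by an undefined expression.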